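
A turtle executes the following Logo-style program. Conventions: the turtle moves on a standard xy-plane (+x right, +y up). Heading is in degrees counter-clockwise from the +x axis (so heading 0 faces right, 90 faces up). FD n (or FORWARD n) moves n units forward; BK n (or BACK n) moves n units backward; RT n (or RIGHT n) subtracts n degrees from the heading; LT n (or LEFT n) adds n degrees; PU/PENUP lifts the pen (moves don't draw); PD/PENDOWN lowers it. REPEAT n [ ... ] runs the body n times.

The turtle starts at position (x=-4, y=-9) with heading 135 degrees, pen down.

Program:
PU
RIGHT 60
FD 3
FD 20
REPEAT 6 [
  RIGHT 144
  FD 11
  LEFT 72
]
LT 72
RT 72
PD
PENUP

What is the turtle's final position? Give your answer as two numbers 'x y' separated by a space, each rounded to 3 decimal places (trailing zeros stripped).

Answer: 5.895 2.947

Derivation:
Executing turtle program step by step:
Start: pos=(-4,-9), heading=135, pen down
PU: pen up
RT 60: heading 135 -> 75
FD 3: (-4,-9) -> (-3.224,-6.102) [heading=75, move]
FD 20: (-3.224,-6.102) -> (1.953,13.216) [heading=75, move]
REPEAT 6 [
  -- iteration 1/6 --
  RT 144: heading 75 -> 291
  FD 11: (1.953,13.216) -> (5.895,2.947) [heading=291, move]
  LT 72: heading 291 -> 3
  -- iteration 2/6 --
  RT 144: heading 3 -> 219
  FD 11: (5.895,2.947) -> (-2.654,-3.976) [heading=219, move]
  LT 72: heading 219 -> 291
  -- iteration 3/6 --
  RT 144: heading 291 -> 147
  FD 11: (-2.654,-3.976) -> (-11.879,2.015) [heading=147, move]
  LT 72: heading 147 -> 219
  -- iteration 4/6 --
  RT 144: heading 219 -> 75
  FD 11: (-11.879,2.015) -> (-9.032,12.641) [heading=75, move]
  LT 72: heading 75 -> 147
  -- iteration 5/6 --
  RT 144: heading 147 -> 3
  FD 11: (-9.032,12.641) -> (1.953,13.216) [heading=3, move]
  LT 72: heading 3 -> 75
  -- iteration 6/6 --
  RT 144: heading 75 -> 291
  FD 11: (1.953,13.216) -> (5.895,2.947) [heading=291, move]
  LT 72: heading 291 -> 3
]
LT 72: heading 3 -> 75
RT 72: heading 75 -> 3
PD: pen down
PU: pen up
Final: pos=(5.895,2.947), heading=3, 0 segment(s) drawn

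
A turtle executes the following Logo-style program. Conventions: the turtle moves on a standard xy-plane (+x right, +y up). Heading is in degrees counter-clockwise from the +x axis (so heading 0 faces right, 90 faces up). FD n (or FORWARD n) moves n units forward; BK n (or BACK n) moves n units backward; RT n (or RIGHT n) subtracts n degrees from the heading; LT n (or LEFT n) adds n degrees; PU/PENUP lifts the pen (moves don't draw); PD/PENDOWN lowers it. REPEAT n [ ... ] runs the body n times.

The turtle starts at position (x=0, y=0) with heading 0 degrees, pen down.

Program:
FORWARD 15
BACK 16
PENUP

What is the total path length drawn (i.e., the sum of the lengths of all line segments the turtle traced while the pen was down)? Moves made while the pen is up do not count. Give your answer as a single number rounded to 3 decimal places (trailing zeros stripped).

Executing turtle program step by step:
Start: pos=(0,0), heading=0, pen down
FD 15: (0,0) -> (15,0) [heading=0, draw]
BK 16: (15,0) -> (-1,0) [heading=0, draw]
PU: pen up
Final: pos=(-1,0), heading=0, 2 segment(s) drawn

Segment lengths:
  seg 1: (0,0) -> (15,0), length = 15
  seg 2: (15,0) -> (-1,0), length = 16
Total = 31

Answer: 31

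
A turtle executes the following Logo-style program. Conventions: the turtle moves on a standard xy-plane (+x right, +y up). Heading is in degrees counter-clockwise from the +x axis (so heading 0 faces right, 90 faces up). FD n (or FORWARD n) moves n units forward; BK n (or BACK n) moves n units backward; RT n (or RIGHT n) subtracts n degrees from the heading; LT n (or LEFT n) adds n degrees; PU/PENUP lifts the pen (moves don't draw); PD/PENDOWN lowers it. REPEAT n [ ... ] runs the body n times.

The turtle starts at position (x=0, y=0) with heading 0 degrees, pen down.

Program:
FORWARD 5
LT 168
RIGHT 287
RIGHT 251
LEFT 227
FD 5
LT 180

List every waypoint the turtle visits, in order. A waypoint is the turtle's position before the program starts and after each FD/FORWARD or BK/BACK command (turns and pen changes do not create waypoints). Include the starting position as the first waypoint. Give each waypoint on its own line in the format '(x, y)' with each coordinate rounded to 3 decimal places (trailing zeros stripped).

Answer: (0, 0)
(5, 0)
(1.007, -3.009)

Derivation:
Executing turtle program step by step:
Start: pos=(0,0), heading=0, pen down
FD 5: (0,0) -> (5,0) [heading=0, draw]
LT 168: heading 0 -> 168
RT 287: heading 168 -> 241
RT 251: heading 241 -> 350
LT 227: heading 350 -> 217
FD 5: (5,0) -> (1.007,-3.009) [heading=217, draw]
LT 180: heading 217 -> 37
Final: pos=(1.007,-3.009), heading=37, 2 segment(s) drawn
Waypoints (3 total):
(0, 0)
(5, 0)
(1.007, -3.009)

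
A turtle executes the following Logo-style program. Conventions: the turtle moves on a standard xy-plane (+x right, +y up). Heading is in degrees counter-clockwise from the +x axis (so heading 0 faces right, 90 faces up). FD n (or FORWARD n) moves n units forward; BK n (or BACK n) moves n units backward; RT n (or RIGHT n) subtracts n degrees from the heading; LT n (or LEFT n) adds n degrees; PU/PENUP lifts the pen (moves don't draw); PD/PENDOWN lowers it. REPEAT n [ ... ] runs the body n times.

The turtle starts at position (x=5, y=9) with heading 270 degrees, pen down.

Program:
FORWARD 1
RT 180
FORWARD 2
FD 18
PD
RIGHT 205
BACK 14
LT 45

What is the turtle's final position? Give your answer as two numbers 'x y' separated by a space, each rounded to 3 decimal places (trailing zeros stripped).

Executing turtle program step by step:
Start: pos=(5,9), heading=270, pen down
FD 1: (5,9) -> (5,8) [heading=270, draw]
RT 180: heading 270 -> 90
FD 2: (5,8) -> (5,10) [heading=90, draw]
FD 18: (5,10) -> (5,28) [heading=90, draw]
PD: pen down
RT 205: heading 90 -> 245
BK 14: (5,28) -> (10.917,40.688) [heading=245, draw]
LT 45: heading 245 -> 290
Final: pos=(10.917,40.688), heading=290, 4 segment(s) drawn

Answer: 10.917 40.688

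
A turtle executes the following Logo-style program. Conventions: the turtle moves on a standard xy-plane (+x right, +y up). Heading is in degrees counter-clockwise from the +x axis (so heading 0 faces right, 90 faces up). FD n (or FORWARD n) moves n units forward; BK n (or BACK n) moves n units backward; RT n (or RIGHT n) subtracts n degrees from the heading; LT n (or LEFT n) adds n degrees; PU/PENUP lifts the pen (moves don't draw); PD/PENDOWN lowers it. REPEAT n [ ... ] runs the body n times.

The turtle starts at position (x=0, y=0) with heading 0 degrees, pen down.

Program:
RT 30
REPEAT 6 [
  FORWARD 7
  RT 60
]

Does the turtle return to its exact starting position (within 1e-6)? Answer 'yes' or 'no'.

Executing turtle program step by step:
Start: pos=(0,0), heading=0, pen down
RT 30: heading 0 -> 330
REPEAT 6 [
  -- iteration 1/6 --
  FD 7: (0,0) -> (6.062,-3.5) [heading=330, draw]
  RT 60: heading 330 -> 270
  -- iteration 2/6 --
  FD 7: (6.062,-3.5) -> (6.062,-10.5) [heading=270, draw]
  RT 60: heading 270 -> 210
  -- iteration 3/6 --
  FD 7: (6.062,-10.5) -> (0,-14) [heading=210, draw]
  RT 60: heading 210 -> 150
  -- iteration 4/6 --
  FD 7: (0,-14) -> (-6.062,-10.5) [heading=150, draw]
  RT 60: heading 150 -> 90
  -- iteration 5/6 --
  FD 7: (-6.062,-10.5) -> (-6.062,-3.5) [heading=90, draw]
  RT 60: heading 90 -> 30
  -- iteration 6/6 --
  FD 7: (-6.062,-3.5) -> (0,0) [heading=30, draw]
  RT 60: heading 30 -> 330
]
Final: pos=(0,0), heading=330, 6 segment(s) drawn

Start position: (0, 0)
Final position: (0, 0)
Distance = 0; < 1e-6 -> CLOSED

Answer: yes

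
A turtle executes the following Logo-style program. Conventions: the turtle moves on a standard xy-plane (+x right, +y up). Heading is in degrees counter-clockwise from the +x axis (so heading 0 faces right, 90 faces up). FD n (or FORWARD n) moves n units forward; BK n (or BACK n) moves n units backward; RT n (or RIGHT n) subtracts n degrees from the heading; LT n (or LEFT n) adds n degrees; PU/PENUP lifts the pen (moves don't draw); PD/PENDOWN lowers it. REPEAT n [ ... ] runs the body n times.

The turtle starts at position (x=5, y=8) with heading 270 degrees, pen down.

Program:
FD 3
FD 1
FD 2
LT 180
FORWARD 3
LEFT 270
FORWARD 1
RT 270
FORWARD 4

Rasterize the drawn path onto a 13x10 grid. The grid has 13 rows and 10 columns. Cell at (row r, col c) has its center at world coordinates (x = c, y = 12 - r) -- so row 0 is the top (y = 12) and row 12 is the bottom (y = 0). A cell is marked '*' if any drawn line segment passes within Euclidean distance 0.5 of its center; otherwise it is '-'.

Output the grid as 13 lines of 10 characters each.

Segment 0: (5,8) -> (5,5)
Segment 1: (5,5) -> (5,4)
Segment 2: (5,4) -> (5,2)
Segment 3: (5,2) -> (5,5)
Segment 4: (5,5) -> (6,5)
Segment 5: (6,5) -> (6,9)

Answer: ----------
----------
----------
------*---
-----**---
-----**---
-----**---
-----**---
-----*----
-----*----
-----*----
----------
----------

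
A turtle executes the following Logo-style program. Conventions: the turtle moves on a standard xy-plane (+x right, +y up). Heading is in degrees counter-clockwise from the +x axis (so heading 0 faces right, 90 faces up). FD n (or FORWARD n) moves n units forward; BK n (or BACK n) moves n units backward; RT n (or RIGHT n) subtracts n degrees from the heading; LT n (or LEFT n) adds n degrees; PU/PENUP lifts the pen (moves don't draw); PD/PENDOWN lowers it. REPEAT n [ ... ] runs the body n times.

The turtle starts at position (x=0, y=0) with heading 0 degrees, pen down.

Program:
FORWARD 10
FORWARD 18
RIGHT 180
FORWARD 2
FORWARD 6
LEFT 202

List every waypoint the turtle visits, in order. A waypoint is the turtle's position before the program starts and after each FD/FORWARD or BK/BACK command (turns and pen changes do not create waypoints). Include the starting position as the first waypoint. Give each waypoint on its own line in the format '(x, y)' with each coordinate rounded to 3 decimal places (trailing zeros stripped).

Answer: (0, 0)
(10, 0)
(28, 0)
(26, 0)
(20, 0)

Derivation:
Executing turtle program step by step:
Start: pos=(0,0), heading=0, pen down
FD 10: (0,0) -> (10,0) [heading=0, draw]
FD 18: (10,0) -> (28,0) [heading=0, draw]
RT 180: heading 0 -> 180
FD 2: (28,0) -> (26,0) [heading=180, draw]
FD 6: (26,0) -> (20,0) [heading=180, draw]
LT 202: heading 180 -> 22
Final: pos=(20,0), heading=22, 4 segment(s) drawn
Waypoints (5 total):
(0, 0)
(10, 0)
(28, 0)
(26, 0)
(20, 0)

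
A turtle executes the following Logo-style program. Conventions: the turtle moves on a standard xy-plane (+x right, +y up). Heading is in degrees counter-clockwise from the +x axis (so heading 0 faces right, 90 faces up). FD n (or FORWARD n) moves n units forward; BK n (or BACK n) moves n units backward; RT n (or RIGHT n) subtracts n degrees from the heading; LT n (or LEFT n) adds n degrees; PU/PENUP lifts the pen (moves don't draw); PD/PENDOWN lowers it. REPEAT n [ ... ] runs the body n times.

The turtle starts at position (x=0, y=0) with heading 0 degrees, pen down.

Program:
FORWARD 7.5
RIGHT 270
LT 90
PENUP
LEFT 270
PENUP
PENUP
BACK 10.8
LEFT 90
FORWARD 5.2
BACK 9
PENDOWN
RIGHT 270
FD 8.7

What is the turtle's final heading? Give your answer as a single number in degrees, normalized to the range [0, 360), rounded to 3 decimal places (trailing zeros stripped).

Executing turtle program step by step:
Start: pos=(0,0), heading=0, pen down
FD 7.5: (0,0) -> (7.5,0) [heading=0, draw]
RT 270: heading 0 -> 90
LT 90: heading 90 -> 180
PU: pen up
LT 270: heading 180 -> 90
PU: pen up
PU: pen up
BK 10.8: (7.5,0) -> (7.5,-10.8) [heading=90, move]
LT 90: heading 90 -> 180
FD 5.2: (7.5,-10.8) -> (2.3,-10.8) [heading=180, move]
BK 9: (2.3,-10.8) -> (11.3,-10.8) [heading=180, move]
PD: pen down
RT 270: heading 180 -> 270
FD 8.7: (11.3,-10.8) -> (11.3,-19.5) [heading=270, draw]
Final: pos=(11.3,-19.5), heading=270, 2 segment(s) drawn

Answer: 270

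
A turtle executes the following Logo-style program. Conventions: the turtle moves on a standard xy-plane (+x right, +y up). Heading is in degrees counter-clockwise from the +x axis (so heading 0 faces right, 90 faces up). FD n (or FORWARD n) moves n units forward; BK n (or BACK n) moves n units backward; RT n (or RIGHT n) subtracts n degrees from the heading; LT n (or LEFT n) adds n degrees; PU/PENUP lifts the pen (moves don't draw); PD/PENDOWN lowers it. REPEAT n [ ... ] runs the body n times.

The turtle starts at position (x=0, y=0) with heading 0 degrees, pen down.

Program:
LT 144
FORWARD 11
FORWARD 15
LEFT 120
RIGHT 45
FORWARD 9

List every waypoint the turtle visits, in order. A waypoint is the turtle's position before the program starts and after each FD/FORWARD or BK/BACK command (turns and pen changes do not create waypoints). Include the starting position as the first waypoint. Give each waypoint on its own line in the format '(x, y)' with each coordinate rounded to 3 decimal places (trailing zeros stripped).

Executing turtle program step by step:
Start: pos=(0,0), heading=0, pen down
LT 144: heading 0 -> 144
FD 11: (0,0) -> (-8.899,6.466) [heading=144, draw]
FD 15: (-8.899,6.466) -> (-21.034,15.282) [heading=144, draw]
LT 120: heading 144 -> 264
RT 45: heading 264 -> 219
FD 9: (-21.034,15.282) -> (-28.029,9.619) [heading=219, draw]
Final: pos=(-28.029,9.619), heading=219, 3 segment(s) drawn
Waypoints (4 total):
(0, 0)
(-8.899, 6.466)
(-21.034, 15.282)
(-28.029, 9.619)

Answer: (0, 0)
(-8.899, 6.466)
(-21.034, 15.282)
(-28.029, 9.619)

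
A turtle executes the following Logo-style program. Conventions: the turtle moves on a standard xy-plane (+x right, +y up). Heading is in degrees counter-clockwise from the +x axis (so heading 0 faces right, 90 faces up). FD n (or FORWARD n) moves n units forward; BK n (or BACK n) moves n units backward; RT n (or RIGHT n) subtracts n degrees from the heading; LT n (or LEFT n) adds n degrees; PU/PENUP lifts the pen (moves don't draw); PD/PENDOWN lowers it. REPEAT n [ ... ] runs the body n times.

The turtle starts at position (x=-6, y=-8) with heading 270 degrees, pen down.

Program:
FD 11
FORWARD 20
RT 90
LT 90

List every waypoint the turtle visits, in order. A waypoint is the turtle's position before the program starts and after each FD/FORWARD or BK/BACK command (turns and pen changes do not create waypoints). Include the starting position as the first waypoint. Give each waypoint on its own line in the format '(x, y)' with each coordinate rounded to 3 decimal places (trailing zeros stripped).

Answer: (-6, -8)
(-6, -19)
(-6, -39)

Derivation:
Executing turtle program step by step:
Start: pos=(-6,-8), heading=270, pen down
FD 11: (-6,-8) -> (-6,-19) [heading=270, draw]
FD 20: (-6,-19) -> (-6,-39) [heading=270, draw]
RT 90: heading 270 -> 180
LT 90: heading 180 -> 270
Final: pos=(-6,-39), heading=270, 2 segment(s) drawn
Waypoints (3 total):
(-6, -8)
(-6, -19)
(-6, -39)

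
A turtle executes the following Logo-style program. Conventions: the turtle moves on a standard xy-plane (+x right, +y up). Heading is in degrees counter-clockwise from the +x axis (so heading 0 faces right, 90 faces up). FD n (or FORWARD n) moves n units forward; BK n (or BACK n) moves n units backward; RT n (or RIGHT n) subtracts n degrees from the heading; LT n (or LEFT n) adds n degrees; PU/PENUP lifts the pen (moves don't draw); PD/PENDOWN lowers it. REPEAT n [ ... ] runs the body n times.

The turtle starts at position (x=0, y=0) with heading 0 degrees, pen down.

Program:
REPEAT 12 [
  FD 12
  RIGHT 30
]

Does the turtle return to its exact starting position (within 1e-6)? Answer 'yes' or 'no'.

Answer: yes

Derivation:
Executing turtle program step by step:
Start: pos=(0,0), heading=0, pen down
REPEAT 12 [
  -- iteration 1/12 --
  FD 12: (0,0) -> (12,0) [heading=0, draw]
  RT 30: heading 0 -> 330
  -- iteration 2/12 --
  FD 12: (12,0) -> (22.392,-6) [heading=330, draw]
  RT 30: heading 330 -> 300
  -- iteration 3/12 --
  FD 12: (22.392,-6) -> (28.392,-16.392) [heading=300, draw]
  RT 30: heading 300 -> 270
  -- iteration 4/12 --
  FD 12: (28.392,-16.392) -> (28.392,-28.392) [heading=270, draw]
  RT 30: heading 270 -> 240
  -- iteration 5/12 --
  FD 12: (28.392,-28.392) -> (22.392,-38.785) [heading=240, draw]
  RT 30: heading 240 -> 210
  -- iteration 6/12 --
  FD 12: (22.392,-38.785) -> (12,-44.785) [heading=210, draw]
  RT 30: heading 210 -> 180
  -- iteration 7/12 --
  FD 12: (12,-44.785) -> (0,-44.785) [heading=180, draw]
  RT 30: heading 180 -> 150
  -- iteration 8/12 --
  FD 12: (0,-44.785) -> (-10.392,-38.785) [heading=150, draw]
  RT 30: heading 150 -> 120
  -- iteration 9/12 --
  FD 12: (-10.392,-38.785) -> (-16.392,-28.392) [heading=120, draw]
  RT 30: heading 120 -> 90
  -- iteration 10/12 --
  FD 12: (-16.392,-28.392) -> (-16.392,-16.392) [heading=90, draw]
  RT 30: heading 90 -> 60
  -- iteration 11/12 --
  FD 12: (-16.392,-16.392) -> (-10.392,-6) [heading=60, draw]
  RT 30: heading 60 -> 30
  -- iteration 12/12 --
  FD 12: (-10.392,-6) -> (0,0) [heading=30, draw]
  RT 30: heading 30 -> 0
]
Final: pos=(0,0), heading=0, 12 segment(s) drawn

Start position: (0, 0)
Final position: (0, 0)
Distance = 0; < 1e-6 -> CLOSED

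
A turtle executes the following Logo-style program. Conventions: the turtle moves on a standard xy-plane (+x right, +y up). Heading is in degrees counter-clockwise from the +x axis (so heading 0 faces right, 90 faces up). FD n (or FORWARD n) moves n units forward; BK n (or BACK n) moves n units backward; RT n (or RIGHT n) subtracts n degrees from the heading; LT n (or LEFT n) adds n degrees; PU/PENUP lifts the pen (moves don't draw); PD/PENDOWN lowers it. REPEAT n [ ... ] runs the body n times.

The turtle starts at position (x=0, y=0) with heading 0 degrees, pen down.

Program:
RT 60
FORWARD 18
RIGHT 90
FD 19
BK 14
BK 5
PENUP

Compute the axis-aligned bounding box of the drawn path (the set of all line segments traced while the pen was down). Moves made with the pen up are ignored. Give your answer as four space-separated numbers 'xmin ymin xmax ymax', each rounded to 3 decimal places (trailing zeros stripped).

Executing turtle program step by step:
Start: pos=(0,0), heading=0, pen down
RT 60: heading 0 -> 300
FD 18: (0,0) -> (9,-15.588) [heading=300, draw]
RT 90: heading 300 -> 210
FD 19: (9,-15.588) -> (-7.454,-25.088) [heading=210, draw]
BK 14: (-7.454,-25.088) -> (4.67,-18.088) [heading=210, draw]
BK 5: (4.67,-18.088) -> (9,-15.588) [heading=210, draw]
PU: pen up
Final: pos=(9,-15.588), heading=210, 4 segment(s) drawn

Segment endpoints: x in {-7.454, 0, 4.67, 9, 9}, y in {-25.088, -18.088, -15.588, -15.588, 0}
xmin=-7.454, ymin=-25.088, xmax=9, ymax=0

Answer: -7.454 -25.088 9 0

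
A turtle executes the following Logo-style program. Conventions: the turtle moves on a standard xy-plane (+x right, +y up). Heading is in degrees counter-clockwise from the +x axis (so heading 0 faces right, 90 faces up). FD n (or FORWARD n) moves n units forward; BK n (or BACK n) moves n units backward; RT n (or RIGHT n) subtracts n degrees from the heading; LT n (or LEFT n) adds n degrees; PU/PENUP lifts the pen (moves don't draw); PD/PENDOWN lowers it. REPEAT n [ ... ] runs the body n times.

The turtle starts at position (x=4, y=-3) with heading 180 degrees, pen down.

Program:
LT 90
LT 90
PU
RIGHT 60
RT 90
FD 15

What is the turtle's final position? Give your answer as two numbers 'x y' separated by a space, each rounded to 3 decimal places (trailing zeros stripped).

Answer: -8.99 -10.5

Derivation:
Executing turtle program step by step:
Start: pos=(4,-3), heading=180, pen down
LT 90: heading 180 -> 270
LT 90: heading 270 -> 0
PU: pen up
RT 60: heading 0 -> 300
RT 90: heading 300 -> 210
FD 15: (4,-3) -> (-8.99,-10.5) [heading=210, move]
Final: pos=(-8.99,-10.5), heading=210, 0 segment(s) drawn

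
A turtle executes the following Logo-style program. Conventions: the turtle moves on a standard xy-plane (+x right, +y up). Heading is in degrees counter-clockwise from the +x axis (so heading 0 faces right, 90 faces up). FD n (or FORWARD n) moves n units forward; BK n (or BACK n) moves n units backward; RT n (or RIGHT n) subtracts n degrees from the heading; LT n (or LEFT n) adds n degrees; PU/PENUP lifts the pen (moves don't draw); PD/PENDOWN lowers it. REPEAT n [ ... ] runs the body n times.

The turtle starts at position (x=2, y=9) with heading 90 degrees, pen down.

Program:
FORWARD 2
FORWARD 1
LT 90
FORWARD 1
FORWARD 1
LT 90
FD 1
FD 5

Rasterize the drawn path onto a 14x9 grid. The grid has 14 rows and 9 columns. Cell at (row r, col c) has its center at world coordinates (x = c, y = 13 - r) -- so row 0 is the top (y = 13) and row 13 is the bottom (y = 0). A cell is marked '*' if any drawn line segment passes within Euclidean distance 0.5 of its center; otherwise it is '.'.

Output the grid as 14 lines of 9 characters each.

Segment 0: (2,9) -> (2,11)
Segment 1: (2,11) -> (2,12)
Segment 2: (2,12) -> (1,12)
Segment 3: (1,12) -> (0,12)
Segment 4: (0,12) -> (-0,11)
Segment 5: (-0,11) -> (-0,6)

Answer: .........
***......
*.*......
*.*......
*.*......
*........
*........
*........
.........
.........
.........
.........
.........
.........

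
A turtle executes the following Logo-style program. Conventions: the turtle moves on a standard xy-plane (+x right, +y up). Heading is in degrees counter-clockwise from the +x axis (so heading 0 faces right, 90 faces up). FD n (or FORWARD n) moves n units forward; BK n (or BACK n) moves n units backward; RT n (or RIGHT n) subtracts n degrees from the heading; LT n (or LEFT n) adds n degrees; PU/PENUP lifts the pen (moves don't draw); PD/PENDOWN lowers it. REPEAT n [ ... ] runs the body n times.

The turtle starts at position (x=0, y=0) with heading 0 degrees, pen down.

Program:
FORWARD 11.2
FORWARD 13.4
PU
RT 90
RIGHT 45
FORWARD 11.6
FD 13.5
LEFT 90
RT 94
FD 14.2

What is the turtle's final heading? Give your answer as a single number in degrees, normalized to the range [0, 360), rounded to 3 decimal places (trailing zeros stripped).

Executing turtle program step by step:
Start: pos=(0,0), heading=0, pen down
FD 11.2: (0,0) -> (11.2,0) [heading=0, draw]
FD 13.4: (11.2,0) -> (24.6,0) [heading=0, draw]
PU: pen up
RT 90: heading 0 -> 270
RT 45: heading 270 -> 225
FD 11.6: (24.6,0) -> (16.398,-8.202) [heading=225, move]
FD 13.5: (16.398,-8.202) -> (6.852,-17.748) [heading=225, move]
LT 90: heading 225 -> 315
RT 94: heading 315 -> 221
FD 14.2: (6.852,-17.748) -> (-3.865,-27.064) [heading=221, move]
Final: pos=(-3.865,-27.064), heading=221, 2 segment(s) drawn

Answer: 221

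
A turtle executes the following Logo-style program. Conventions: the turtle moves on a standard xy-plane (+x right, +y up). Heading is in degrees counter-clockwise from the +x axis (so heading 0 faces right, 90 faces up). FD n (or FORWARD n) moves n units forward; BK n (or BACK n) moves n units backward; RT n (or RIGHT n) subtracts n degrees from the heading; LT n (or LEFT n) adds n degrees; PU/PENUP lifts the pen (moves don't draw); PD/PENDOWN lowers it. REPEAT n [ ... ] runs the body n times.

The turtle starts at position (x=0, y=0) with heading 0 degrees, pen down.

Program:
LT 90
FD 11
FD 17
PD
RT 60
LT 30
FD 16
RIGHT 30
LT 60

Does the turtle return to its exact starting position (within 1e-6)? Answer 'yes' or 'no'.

Executing turtle program step by step:
Start: pos=(0,0), heading=0, pen down
LT 90: heading 0 -> 90
FD 11: (0,0) -> (0,11) [heading=90, draw]
FD 17: (0,11) -> (0,28) [heading=90, draw]
PD: pen down
RT 60: heading 90 -> 30
LT 30: heading 30 -> 60
FD 16: (0,28) -> (8,41.856) [heading=60, draw]
RT 30: heading 60 -> 30
LT 60: heading 30 -> 90
Final: pos=(8,41.856), heading=90, 3 segment(s) drawn

Start position: (0, 0)
Final position: (8, 41.856)
Distance = 42.614; >= 1e-6 -> NOT closed

Answer: no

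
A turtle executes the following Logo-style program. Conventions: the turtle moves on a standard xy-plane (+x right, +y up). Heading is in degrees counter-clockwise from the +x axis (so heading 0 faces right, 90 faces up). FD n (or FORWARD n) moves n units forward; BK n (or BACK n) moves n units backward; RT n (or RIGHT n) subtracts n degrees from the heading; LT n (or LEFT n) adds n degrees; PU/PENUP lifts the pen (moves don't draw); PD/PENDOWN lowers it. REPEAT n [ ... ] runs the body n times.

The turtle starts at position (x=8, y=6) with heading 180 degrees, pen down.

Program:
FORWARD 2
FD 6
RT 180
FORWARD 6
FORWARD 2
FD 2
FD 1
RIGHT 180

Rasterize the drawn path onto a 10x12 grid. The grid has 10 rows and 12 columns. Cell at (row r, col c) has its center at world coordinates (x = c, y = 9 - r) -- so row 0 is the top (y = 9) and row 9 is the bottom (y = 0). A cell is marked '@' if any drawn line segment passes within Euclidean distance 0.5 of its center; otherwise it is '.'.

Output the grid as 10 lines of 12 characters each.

Segment 0: (8,6) -> (6,6)
Segment 1: (6,6) -> (0,6)
Segment 2: (0,6) -> (6,6)
Segment 3: (6,6) -> (8,6)
Segment 4: (8,6) -> (10,6)
Segment 5: (10,6) -> (11,6)

Answer: ............
............
............
@@@@@@@@@@@@
............
............
............
............
............
............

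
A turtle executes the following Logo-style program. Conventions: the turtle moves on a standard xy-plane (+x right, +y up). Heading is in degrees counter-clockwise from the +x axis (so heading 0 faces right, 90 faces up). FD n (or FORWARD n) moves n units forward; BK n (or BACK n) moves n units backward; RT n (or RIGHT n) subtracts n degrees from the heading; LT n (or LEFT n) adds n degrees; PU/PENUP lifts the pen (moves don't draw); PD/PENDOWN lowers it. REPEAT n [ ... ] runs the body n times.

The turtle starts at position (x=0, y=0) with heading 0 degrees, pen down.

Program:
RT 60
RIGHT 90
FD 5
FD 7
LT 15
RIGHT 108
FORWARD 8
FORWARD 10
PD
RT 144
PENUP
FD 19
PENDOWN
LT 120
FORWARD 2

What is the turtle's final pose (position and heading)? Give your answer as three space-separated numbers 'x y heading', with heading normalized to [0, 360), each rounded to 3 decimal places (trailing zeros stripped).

Executing turtle program step by step:
Start: pos=(0,0), heading=0, pen down
RT 60: heading 0 -> 300
RT 90: heading 300 -> 210
FD 5: (0,0) -> (-4.33,-2.5) [heading=210, draw]
FD 7: (-4.33,-2.5) -> (-10.392,-6) [heading=210, draw]
LT 15: heading 210 -> 225
RT 108: heading 225 -> 117
FD 8: (-10.392,-6) -> (-14.024,1.128) [heading=117, draw]
FD 10: (-14.024,1.128) -> (-18.564,10.038) [heading=117, draw]
PD: pen down
RT 144: heading 117 -> 333
PU: pen up
FD 19: (-18.564,10.038) -> (-1.635,1.412) [heading=333, move]
PD: pen down
LT 120: heading 333 -> 93
FD 2: (-1.635,1.412) -> (-1.74,3.41) [heading=93, draw]
Final: pos=(-1.74,3.41), heading=93, 5 segment(s) drawn

Answer: -1.74 3.41 93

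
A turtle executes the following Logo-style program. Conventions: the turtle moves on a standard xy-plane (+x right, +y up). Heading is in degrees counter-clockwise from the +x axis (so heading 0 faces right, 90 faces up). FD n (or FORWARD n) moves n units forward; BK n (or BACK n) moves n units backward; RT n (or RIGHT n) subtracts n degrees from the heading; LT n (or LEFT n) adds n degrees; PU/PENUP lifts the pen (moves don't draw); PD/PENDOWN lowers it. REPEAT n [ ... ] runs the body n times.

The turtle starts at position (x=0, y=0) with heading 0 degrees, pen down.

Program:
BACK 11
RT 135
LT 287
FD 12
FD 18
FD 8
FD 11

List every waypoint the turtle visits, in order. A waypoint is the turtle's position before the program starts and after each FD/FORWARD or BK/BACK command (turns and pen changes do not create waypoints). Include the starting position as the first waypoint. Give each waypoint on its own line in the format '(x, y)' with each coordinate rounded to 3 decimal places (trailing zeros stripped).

Answer: (0, 0)
(-11, 0)
(-21.595, 5.634)
(-37.488, 14.084)
(-44.552, 17.84)
(-54.264, 23.004)

Derivation:
Executing turtle program step by step:
Start: pos=(0,0), heading=0, pen down
BK 11: (0,0) -> (-11,0) [heading=0, draw]
RT 135: heading 0 -> 225
LT 287: heading 225 -> 152
FD 12: (-11,0) -> (-21.595,5.634) [heading=152, draw]
FD 18: (-21.595,5.634) -> (-37.488,14.084) [heading=152, draw]
FD 8: (-37.488,14.084) -> (-44.552,17.84) [heading=152, draw]
FD 11: (-44.552,17.84) -> (-54.264,23.004) [heading=152, draw]
Final: pos=(-54.264,23.004), heading=152, 5 segment(s) drawn
Waypoints (6 total):
(0, 0)
(-11, 0)
(-21.595, 5.634)
(-37.488, 14.084)
(-44.552, 17.84)
(-54.264, 23.004)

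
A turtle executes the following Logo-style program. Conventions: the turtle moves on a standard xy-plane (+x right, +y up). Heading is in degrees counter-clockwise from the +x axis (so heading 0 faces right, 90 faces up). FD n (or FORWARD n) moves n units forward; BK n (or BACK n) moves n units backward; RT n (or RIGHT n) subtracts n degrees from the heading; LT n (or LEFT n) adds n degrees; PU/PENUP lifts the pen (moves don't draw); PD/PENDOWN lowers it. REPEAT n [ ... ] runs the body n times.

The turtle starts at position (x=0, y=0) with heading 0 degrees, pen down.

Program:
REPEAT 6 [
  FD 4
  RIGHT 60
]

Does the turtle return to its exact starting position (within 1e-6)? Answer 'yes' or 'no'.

Answer: yes

Derivation:
Executing turtle program step by step:
Start: pos=(0,0), heading=0, pen down
REPEAT 6 [
  -- iteration 1/6 --
  FD 4: (0,0) -> (4,0) [heading=0, draw]
  RT 60: heading 0 -> 300
  -- iteration 2/6 --
  FD 4: (4,0) -> (6,-3.464) [heading=300, draw]
  RT 60: heading 300 -> 240
  -- iteration 3/6 --
  FD 4: (6,-3.464) -> (4,-6.928) [heading=240, draw]
  RT 60: heading 240 -> 180
  -- iteration 4/6 --
  FD 4: (4,-6.928) -> (0,-6.928) [heading=180, draw]
  RT 60: heading 180 -> 120
  -- iteration 5/6 --
  FD 4: (0,-6.928) -> (-2,-3.464) [heading=120, draw]
  RT 60: heading 120 -> 60
  -- iteration 6/6 --
  FD 4: (-2,-3.464) -> (0,0) [heading=60, draw]
  RT 60: heading 60 -> 0
]
Final: pos=(0,0), heading=0, 6 segment(s) drawn

Start position: (0, 0)
Final position: (0, 0)
Distance = 0; < 1e-6 -> CLOSED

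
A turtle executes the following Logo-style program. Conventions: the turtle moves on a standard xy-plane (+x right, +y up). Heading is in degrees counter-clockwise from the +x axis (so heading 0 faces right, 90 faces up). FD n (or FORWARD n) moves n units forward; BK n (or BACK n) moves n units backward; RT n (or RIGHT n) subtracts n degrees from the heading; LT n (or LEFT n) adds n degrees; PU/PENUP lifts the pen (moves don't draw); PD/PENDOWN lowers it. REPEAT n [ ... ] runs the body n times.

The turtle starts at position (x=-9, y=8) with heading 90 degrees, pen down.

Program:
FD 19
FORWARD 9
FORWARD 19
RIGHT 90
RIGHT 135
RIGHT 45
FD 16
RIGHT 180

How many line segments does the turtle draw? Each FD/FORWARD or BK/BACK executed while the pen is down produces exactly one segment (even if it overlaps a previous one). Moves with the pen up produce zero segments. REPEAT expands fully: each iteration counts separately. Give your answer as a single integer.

Executing turtle program step by step:
Start: pos=(-9,8), heading=90, pen down
FD 19: (-9,8) -> (-9,27) [heading=90, draw]
FD 9: (-9,27) -> (-9,36) [heading=90, draw]
FD 19: (-9,36) -> (-9,55) [heading=90, draw]
RT 90: heading 90 -> 0
RT 135: heading 0 -> 225
RT 45: heading 225 -> 180
FD 16: (-9,55) -> (-25,55) [heading=180, draw]
RT 180: heading 180 -> 0
Final: pos=(-25,55), heading=0, 4 segment(s) drawn
Segments drawn: 4

Answer: 4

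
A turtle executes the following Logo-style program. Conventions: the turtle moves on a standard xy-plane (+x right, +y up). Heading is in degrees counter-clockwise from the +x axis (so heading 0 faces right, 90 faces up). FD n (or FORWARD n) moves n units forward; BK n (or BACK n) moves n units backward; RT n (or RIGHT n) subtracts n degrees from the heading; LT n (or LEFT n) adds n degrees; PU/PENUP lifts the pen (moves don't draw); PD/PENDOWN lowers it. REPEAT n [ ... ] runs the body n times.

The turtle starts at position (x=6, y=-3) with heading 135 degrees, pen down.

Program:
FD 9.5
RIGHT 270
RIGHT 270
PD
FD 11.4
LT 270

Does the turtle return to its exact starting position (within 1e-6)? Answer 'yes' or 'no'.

Answer: no

Derivation:
Executing turtle program step by step:
Start: pos=(6,-3), heading=135, pen down
FD 9.5: (6,-3) -> (-0.718,3.718) [heading=135, draw]
RT 270: heading 135 -> 225
RT 270: heading 225 -> 315
PD: pen down
FD 11.4: (-0.718,3.718) -> (7.344,-4.344) [heading=315, draw]
LT 270: heading 315 -> 225
Final: pos=(7.344,-4.344), heading=225, 2 segment(s) drawn

Start position: (6, -3)
Final position: (7.344, -4.344)
Distance = 1.9; >= 1e-6 -> NOT closed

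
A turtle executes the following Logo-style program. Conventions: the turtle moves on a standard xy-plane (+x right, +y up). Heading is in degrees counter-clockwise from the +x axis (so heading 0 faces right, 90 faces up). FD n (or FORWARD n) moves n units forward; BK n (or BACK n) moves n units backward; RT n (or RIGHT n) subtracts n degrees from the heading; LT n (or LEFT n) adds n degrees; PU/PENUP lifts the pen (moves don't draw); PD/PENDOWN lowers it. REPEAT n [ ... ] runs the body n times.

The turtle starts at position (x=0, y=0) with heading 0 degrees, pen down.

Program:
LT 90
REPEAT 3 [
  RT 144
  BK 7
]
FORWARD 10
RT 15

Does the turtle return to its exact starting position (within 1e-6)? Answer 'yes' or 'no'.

Answer: no

Derivation:
Executing turtle program step by step:
Start: pos=(0,0), heading=0, pen down
LT 90: heading 0 -> 90
REPEAT 3 [
  -- iteration 1/3 --
  RT 144: heading 90 -> 306
  BK 7: (0,0) -> (-4.114,5.663) [heading=306, draw]
  -- iteration 2/3 --
  RT 144: heading 306 -> 162
  BK 7: (-4.114,5.663) -> (2.543,3.5) [heading=162, draw]
  -- iteration 3/3 --
  RT 144: heading 162 -> 18
  BK 7: (2.543,3.5) -> (-4.114,1.337) [heading=18, draw]
]
FD 10: (-4.114,1.337) -> (5.396,4.427) [heading=18, draw]
RT 15: heading 18 -> 3
Final: pos=(5.396,4.427), heading=3, 4 segment(s) drawn

Start position: (0, 0)
Final position: (5.396, 4.427)
Distance = 6.98; >= 1e-6 -> NOT closed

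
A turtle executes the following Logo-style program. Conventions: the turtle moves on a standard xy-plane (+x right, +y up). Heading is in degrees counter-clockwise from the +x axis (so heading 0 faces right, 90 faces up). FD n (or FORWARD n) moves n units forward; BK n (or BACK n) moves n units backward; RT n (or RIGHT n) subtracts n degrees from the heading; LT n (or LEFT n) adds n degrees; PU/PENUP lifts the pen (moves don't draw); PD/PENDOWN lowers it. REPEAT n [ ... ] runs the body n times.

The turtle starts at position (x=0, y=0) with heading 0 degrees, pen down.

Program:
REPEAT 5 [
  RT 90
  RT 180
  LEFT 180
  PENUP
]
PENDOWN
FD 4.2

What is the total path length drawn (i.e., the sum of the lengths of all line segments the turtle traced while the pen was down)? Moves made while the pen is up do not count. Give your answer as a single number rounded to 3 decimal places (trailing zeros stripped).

Answer: 4.2

Derivation:
Executing turtle program step by step:
Start: pos=(0,0), heading=0, pen down
REPEAT 5 [
  -- iteration 1/5 --
  RT 90: heading 0 -> 270
  RT 180: heading 270 -> 90
  LT 180: heading 90 -> 270
  PU: pen up
  -- iteration 2/5 --
  RT 90: heading 270 -> 180
  RT 180: heading 180 -> 0
  LT 180: heading 0 -> 180
  PU: pen up
  -- iteration 3/5 --
  RT 90: heading 180 -> 90
  RT 180: heading 90 -> 270
  LT 180: heading 270 -> 90
  PU: pen up
  -- iteration 4/5 --
  RT 90: heading 90 -> 0
  RT 180: heading 0 -> 180
  LT 180: heading 180 -> 0
  PU: pen up
  -- iteration 5/5 --
  RT 90: heading 0 -> 270
  RT 180: heading 270 -> 90
  LT 180: heading 90 -> 270
  PU: pen up
]
PD: pen down
FD 4.2: (0,0) -> (0,-4.2) [heading=270, draw]
Final: pos=(0,-4.2), heading=270, 1 segment(s) drawn

Segment lengths:
  seg 1: (0,0) -> (0,-4.2), length = 4.2
Total = 4.2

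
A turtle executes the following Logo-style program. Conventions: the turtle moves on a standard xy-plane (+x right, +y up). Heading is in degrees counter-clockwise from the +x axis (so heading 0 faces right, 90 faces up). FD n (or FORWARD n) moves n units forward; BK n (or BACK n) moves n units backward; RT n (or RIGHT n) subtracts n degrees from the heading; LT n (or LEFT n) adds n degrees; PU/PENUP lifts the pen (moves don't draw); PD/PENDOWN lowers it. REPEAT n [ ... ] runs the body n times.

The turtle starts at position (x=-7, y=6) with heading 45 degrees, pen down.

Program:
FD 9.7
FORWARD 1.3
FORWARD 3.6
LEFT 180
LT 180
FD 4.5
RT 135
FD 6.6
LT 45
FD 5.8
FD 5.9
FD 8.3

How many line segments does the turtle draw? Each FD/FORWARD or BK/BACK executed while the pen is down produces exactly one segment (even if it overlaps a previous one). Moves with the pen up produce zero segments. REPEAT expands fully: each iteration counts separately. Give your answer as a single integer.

Executing turtle program step by step:
Start: pos=(-7,6), heading=45, pen down
FD 9.7: (-7,6) -> (-0.141,12.859) [heading=45, draw]
FD 1.3: (-0.141,12.859) -> (0.778,13.778) [heading=45, draw]
FD 3.6: (0.778,13.778) -> (3.324,16.324) [heading=45, draw]
LT 180: heading 45 -> 225
LT 180: heading 225 -> 45
FD 4.5: (3.324,16.324) -> (6.506,19.506) [heading=45, draw]
RT 135: heading 45 -> 270
FD 6.6: (6.506,19.506) -> (6.506,12.906) [heading=270, draw]
LT 45: heading 270 -> 315
FD 5.8: (6.506,12.906) -> (10.607,8.805) [heading=315, draw]
FD 5.9: (10.607,8.805) -> (14.779,4.633) [heading=315, draw]
FD 8.3: (14.779,4.633) -> (20.648,-1.236) [heading=315, draw]
Final: pos=(20.648,-1.236), heading=315, 8 segment(s) drawn
Segments drawn: 8

Answer: 8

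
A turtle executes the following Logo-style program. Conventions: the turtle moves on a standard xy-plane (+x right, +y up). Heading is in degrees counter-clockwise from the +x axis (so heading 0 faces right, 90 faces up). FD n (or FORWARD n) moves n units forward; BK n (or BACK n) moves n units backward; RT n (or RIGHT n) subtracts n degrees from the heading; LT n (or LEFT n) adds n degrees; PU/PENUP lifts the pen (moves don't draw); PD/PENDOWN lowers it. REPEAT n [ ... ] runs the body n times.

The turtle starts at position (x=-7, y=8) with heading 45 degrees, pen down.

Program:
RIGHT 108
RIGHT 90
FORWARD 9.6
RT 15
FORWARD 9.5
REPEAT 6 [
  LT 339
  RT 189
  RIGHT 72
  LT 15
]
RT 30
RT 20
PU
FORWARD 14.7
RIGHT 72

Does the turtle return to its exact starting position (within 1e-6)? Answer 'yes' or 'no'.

Answer: no

Derivation:
Executing turtle program step by step:
Start: pos=(-7,8), heading=45, pen down
RT 108: heading 45 -> 297
RT 90: heading 297 -> 207
FD 9.6: (-7,8) -> (-15.554,3.642) [heading=207, draw]
RT 15: heading 207 -> 192
FD 9.5: (-15.554,3.642) -> (-24.846,1.667) [heading=192, draw]
REPEAT 6 [
  -- iteration 1/6 --
  LT 339: heading 192 -> 171
  RT 189: heading 171 -> 342
  RT 72: heading 342 -> 270
  LT 15: heading 270 -> 285
  -- iteration 2/6 --
  LT 339: heading 285 -> 264
  RT 189: heading 264 -> 75
  RT 72: heading 75 -> 3
  LT 15: heading 3 -> 18
  -- iteration 3/6 --
  LT 339: heading 18 -> 357
  RT 189: heading 357 -> 168
  RT 72: heading 168 -> 96
  LT 15: heading 96 -> 111
  -- iteration 4/6 --
  LT 339: heading 111 -> 90
  RT 189: heading 90 -> 261
  RT 72: heading 261 -> 189
  LT 15: heading 189 -> 204
  -- iteration 5/6 --
  LT 339: heading 204 -> 183
  RT 189: heading 183 -> 354
  RT 72: heading 354 -> 282
  LT 15: heading 282 -> 297
  -- iteration 6/6 --
  LT 339: heading 297 -> 276
  RT 189: heading 276 -> 87
  RT 72: heading 87 -> 15
  LT 15: heading 15 -> 30
]
RT 30: heading 30 -> 0
RT 20: heading 0 -> 340
PU: pen up
FD 14.7: (-24.846,1.667) -> (-11.033,-3.361) [heading=340, move]
RT 72: heading 340 -> 268
Final: pos=(-11.033,-3.361), heading=268, 2 segment(s) drawn

Start position: (-7, 8)
Final position: (-11.033, -3.361)
Distance = 12.056; >= 1e-6 -> NOT closed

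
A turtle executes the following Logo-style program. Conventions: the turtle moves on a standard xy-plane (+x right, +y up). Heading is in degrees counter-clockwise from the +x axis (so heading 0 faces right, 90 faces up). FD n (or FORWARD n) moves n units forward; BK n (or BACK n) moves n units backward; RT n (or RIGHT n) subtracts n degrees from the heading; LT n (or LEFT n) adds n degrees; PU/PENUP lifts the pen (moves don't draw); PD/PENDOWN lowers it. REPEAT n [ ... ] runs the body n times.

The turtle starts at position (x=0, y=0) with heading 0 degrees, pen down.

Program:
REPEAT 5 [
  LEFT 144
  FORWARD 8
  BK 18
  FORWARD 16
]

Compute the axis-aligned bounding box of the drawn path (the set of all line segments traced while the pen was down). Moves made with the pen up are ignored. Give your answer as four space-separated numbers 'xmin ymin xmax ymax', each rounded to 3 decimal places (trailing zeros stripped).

Executing turtle program step by step:
Start: pos=(0,0), heading=0, pen down
REPEAT 5 [
  -- iteration 1/5 --
  LT 144: heading 0 -> 144
  FD 8: (0,0) -> (-6.472,4.702) [heading=144, draw]
  BK 18: (-6.472,4.702) -> (8.09,-5.878) [heading=144, draw]
  FD 16: (8.09,-5.878) -> (-4.854,3.527) [heading=144, draw]
  -- iteration 2/5 --
  LT 144: heading 144 -> 288
  FD 8: (-4.854,3.527) -> (-2.382,-4.082) [heading=288, draw]
  BK 18: (-2.382,-4.082) -> (-7.944,13.037) [heading=288, draw]
  FD 16: (-7.944,13.037) -> (-3,-2.18) [heading=288, draw]
  -- iteration 3/5 --
  LT 144: heading 288 -> 72
  FD 8: (-3,-2.18) -> (-0.528,5.429) [heading=72, draw]
  BK 18: (-0.528,5.429) -> (-6.09,-11.69) [heading=72, draw]
  FD 16: (-6.09,-11.69) -> (-1.146,3.527) [heading=72, draw]
  -- iteration 4/5 --
  LT 144: heading 72 -> 216
  FD 8: (-1.146,3.527) -> (-7.618,-1.176) [heading=216, draw]
  BK 18: (-7.618,-1.176) -> (6.944,9.405) [heading=216, draw]
  FD 16: (6.944,9.405) -> (-6,0) [heading=216, draw]
  -- iteration 5/5 --
  LT 144: heading 216 -> 0
  FD 8: (-6,0) -> (2,0) [heading=0, draw]
  BK 18: (2,0) -> (-16,0) [heading=0, draw]
  FD 16: (-16,0) -> (0,0) [heading=0, draw]
]
Final: pos=(0,0), heading=0, 15 segment(s) drawn

Segment endpoints: x in {-16, -7.944, -7.618, -6.472, -6.09, -6, -4.854, -3, -2.382, -1.146, -0.528, 0, 0, 2, 6.944, 8.09}, y in {-11.69, -5.878, -4.082, -2.18, -1.176, 0, 0, 0, 0, 0, 3.527, 3.527, 4.702, 5.429, 9.405, 13.037}
xmin=-16, ymin=-11.69, xmax=8.09, ymax=13.037

Answer: -16 -11.69 8.09 13.037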